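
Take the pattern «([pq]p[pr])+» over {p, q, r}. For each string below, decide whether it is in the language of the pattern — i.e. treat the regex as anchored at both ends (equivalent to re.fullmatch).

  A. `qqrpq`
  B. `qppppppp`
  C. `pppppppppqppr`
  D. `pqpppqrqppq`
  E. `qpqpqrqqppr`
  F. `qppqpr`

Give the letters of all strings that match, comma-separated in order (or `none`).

A → no match
B → no match
C → no match
D → no match
E → no match
F → match

F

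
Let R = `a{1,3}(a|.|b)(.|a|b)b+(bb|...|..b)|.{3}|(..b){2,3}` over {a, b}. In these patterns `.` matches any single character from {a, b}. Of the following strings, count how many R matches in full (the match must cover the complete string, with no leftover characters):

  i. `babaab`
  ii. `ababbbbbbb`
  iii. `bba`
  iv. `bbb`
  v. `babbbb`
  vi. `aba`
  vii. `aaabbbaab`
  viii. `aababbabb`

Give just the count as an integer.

8

i → match
ii → match
iii → match
iv → match
v → match
vi → match
vii → match
viii → match
Total matched: 8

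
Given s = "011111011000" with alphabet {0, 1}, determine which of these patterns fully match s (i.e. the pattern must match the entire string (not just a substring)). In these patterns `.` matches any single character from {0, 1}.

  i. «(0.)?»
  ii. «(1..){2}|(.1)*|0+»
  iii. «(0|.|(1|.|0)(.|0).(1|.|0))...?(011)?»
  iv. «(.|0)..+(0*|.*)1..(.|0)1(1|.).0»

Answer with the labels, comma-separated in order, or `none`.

i → no match
ii → no match
iii → no match
iv → match

iv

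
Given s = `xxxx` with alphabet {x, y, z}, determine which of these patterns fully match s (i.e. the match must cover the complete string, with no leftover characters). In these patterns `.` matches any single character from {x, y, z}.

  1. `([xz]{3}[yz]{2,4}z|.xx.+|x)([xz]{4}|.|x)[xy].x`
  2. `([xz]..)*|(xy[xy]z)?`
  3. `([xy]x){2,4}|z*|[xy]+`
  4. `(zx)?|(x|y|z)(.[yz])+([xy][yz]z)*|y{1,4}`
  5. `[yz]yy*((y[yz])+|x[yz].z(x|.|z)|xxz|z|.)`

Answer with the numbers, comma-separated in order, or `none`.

3

1 → no match
2 → no match
3 → match
4 → no match
5 → no match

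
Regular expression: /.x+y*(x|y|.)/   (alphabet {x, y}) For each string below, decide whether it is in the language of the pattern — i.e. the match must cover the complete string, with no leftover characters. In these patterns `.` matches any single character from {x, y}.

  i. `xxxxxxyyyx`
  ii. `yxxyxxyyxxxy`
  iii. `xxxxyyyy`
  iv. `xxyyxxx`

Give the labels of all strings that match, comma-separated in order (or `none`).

i → match
ii → no match
iii → match
iv → no match

i, iii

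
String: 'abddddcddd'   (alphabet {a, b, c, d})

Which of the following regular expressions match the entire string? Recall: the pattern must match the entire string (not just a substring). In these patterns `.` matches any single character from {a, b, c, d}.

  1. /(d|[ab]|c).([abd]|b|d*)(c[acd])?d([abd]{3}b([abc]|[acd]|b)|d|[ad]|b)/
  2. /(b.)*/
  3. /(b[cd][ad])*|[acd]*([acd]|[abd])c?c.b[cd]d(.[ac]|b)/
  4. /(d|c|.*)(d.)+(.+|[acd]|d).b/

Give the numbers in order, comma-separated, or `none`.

1

1 → match
2 → no match
3 → no match
4 → no match — must end with 'b'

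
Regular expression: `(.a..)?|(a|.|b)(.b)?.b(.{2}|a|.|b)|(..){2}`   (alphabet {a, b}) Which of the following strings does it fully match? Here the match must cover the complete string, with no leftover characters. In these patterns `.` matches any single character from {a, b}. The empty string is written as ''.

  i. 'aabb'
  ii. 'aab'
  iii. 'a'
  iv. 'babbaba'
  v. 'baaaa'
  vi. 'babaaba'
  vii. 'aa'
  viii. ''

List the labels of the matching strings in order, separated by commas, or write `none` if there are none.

i. 'aabb' → match
ii. 'aab' → no match
iii. 'a' → no match
iv. 'babbaba' → no match
v. 'baaaa' → no match
vi. 'babaaba' → no match
vii. 'aa' → no match
viii. '' → match

i, viii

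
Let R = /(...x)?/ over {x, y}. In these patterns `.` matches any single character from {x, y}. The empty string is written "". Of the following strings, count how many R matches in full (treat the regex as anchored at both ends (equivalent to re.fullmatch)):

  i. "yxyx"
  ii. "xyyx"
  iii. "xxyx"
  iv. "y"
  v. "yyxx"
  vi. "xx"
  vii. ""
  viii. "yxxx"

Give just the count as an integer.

i. "yxyx" → match
ii. "xyyx" → match
iii. "xxyx" → match
iv. "y" → no match
v. "yyxx" → match
vi. "xx" → no match
vii. "" → match
viii. "yxxx" → match
Total matched: 6

6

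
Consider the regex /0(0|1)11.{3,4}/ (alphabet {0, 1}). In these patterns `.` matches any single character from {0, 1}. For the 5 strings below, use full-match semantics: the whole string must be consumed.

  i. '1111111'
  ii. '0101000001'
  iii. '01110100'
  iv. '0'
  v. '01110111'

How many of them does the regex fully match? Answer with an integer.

2

i → no match — must start with '0'
ii → no match
iii → match
iv → no match
v → match
Total matched: 2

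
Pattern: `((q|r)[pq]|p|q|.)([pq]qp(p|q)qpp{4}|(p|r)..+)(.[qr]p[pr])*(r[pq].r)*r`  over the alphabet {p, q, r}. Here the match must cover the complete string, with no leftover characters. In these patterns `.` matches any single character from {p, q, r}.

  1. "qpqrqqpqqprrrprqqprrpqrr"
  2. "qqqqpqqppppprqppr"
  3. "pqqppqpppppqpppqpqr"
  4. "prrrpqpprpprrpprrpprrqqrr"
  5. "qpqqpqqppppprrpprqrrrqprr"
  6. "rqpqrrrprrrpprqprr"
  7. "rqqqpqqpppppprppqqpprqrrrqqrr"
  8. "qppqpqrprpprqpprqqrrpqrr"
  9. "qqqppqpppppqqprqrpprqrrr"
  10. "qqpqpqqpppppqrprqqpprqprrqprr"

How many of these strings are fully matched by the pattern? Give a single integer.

9

1 → match
2 → match
3 → no match
4 → match
5 → match
6 → match
7 → match
8 → match
9 → match
10 → match
Total matched: 9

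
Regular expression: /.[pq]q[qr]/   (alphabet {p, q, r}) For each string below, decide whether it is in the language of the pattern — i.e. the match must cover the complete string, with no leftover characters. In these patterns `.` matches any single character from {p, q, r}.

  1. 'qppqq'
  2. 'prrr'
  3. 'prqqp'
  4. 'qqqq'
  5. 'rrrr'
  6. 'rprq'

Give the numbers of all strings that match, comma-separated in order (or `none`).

4

1 → no match
2 → no match
3 → no match
4 → match
5 → no match
6 → no match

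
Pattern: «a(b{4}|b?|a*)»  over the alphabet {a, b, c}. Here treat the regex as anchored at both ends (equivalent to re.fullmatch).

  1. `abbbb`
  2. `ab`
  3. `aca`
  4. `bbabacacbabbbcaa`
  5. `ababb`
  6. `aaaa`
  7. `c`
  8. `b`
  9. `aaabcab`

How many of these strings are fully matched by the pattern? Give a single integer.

3

1 → match
2 → match
3 → no match
4 → no match — must start with `a`
5 → no match
6 → match
7 → no match — must start with `a`
8 → no match — must start with `a`
9 → no match
Total matched: 3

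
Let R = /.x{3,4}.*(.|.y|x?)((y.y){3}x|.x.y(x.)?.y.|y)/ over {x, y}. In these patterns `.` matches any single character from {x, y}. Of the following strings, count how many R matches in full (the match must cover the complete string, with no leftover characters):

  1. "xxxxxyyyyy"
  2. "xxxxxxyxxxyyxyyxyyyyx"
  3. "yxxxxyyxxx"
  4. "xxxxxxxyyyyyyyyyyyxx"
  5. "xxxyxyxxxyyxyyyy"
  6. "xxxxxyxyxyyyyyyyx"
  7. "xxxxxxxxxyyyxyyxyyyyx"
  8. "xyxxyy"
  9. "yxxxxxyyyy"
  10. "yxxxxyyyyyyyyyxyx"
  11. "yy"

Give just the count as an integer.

1 → match
2 → match
3 → no match
4 → no match
5 → no match
6 → match
7 → match
8 → no match
9 → match
10 → match
11 → no match
Total matched: 6

6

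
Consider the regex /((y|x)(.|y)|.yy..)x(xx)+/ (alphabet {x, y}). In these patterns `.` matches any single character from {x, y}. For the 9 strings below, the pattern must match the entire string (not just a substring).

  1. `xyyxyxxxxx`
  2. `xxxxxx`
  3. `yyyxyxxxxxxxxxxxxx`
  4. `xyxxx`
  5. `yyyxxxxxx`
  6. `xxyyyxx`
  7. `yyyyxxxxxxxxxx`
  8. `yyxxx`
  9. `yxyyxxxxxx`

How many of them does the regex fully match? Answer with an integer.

1 → match
2 → no match
3 → match
4 → match
5 → no match
6 → no match
7 → match
8 → match
9 → no match
Total matched: 5

5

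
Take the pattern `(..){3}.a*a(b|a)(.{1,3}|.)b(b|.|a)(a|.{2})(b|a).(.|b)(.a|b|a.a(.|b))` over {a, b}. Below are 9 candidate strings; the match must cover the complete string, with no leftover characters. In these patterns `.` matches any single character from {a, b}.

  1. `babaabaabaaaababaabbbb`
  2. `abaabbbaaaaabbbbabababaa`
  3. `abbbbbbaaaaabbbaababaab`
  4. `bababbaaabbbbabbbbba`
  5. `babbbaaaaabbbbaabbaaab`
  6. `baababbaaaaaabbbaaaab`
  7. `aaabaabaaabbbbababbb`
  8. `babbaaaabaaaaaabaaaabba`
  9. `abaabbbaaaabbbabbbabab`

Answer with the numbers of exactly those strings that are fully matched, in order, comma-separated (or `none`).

1 → no match
2 → match
3 → no match
4 → match
5 → match
6 → match
7 → match
8 → no match
9 → match

2, 4, 5, 6, 7, 9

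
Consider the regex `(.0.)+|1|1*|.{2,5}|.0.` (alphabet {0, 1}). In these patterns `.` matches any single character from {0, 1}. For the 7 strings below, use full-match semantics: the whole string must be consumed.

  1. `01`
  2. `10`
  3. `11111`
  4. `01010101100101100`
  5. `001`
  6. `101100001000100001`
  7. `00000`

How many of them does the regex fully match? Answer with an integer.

1 → match
2 → match
3 → match
4 → no match
5 → match
6 → match
7 → match
Total matched: 6

6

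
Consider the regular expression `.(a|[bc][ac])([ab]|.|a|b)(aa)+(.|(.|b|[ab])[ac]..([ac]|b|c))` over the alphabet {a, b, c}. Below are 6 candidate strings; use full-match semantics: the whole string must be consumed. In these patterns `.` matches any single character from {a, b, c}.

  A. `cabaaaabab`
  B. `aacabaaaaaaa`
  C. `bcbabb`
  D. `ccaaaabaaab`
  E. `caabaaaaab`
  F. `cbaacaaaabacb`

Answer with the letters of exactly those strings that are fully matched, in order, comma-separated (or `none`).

A, D

A → match
B → no match
C → no match
D → match
E → no match
F → no match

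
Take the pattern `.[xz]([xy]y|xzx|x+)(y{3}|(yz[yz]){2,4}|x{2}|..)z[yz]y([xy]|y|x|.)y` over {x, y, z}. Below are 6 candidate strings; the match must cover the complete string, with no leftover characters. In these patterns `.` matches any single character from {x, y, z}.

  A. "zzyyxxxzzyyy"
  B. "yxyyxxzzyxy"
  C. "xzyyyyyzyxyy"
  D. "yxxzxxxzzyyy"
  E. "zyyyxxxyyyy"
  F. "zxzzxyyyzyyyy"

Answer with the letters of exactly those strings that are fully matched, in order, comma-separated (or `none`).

A → no match
B → match
C → no match
D → match
E → no match
F → no match

B, D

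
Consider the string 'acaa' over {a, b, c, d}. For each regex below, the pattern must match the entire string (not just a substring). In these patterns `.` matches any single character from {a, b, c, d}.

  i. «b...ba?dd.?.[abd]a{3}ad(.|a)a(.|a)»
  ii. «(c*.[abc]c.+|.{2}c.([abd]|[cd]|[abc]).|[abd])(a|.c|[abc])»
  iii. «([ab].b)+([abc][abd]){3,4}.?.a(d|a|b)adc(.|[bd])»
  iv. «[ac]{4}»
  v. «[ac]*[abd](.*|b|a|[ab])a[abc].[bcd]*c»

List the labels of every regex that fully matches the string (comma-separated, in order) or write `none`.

iv

i → no match — must start with 'b'
ii → no match
iii → no match
iv → match
v → no match — must end with 'c'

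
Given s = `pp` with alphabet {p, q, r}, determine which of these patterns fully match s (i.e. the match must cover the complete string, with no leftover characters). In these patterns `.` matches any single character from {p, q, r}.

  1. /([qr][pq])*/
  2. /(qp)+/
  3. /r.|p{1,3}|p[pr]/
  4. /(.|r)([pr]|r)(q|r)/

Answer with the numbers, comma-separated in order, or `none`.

3

1 → no match
2 → no match — must start with `qp`
3 → match
4 → no match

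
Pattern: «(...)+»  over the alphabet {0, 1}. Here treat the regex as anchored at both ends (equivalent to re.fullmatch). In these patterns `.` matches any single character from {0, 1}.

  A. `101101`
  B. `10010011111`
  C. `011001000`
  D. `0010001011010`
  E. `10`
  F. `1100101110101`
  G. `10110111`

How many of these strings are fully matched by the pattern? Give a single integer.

A → match
B → no match
C → match
D → no match
E → no match
F → no match
G → no match
Total matched: 2

2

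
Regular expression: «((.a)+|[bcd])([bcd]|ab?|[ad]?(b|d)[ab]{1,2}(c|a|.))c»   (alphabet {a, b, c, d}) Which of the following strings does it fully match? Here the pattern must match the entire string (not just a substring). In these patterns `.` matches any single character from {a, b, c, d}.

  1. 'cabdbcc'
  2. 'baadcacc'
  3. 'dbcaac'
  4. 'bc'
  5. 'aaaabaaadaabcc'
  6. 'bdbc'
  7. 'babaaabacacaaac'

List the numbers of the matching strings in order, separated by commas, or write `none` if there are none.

none

1 → no match
2 → no match
3 → no match
4 → no match
5 → no match
6 → no match
7 → no match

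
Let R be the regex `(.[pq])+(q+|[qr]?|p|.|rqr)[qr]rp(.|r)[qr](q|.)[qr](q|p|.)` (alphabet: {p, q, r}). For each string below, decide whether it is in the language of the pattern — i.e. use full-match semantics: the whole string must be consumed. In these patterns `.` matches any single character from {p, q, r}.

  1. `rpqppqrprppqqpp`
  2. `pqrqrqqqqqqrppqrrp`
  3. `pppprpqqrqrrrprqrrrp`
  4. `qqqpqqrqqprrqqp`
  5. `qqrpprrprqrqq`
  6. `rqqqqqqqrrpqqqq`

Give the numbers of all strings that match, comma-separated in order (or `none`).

1 → no match
2 → match
3 → no match
4 → no match
5 → match
6 → no match

2, 5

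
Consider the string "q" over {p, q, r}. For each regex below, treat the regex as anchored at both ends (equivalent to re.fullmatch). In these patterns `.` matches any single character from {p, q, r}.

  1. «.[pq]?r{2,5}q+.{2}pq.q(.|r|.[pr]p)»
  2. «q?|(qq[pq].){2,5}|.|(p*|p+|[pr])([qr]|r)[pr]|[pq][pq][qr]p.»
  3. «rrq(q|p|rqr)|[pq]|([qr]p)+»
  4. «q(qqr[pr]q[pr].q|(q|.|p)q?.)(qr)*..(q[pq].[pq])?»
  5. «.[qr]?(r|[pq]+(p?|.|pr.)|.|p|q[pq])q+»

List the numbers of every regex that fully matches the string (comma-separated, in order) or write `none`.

2, 3

1 → no match
2 → match
3 → match
4 → no match
5 → no match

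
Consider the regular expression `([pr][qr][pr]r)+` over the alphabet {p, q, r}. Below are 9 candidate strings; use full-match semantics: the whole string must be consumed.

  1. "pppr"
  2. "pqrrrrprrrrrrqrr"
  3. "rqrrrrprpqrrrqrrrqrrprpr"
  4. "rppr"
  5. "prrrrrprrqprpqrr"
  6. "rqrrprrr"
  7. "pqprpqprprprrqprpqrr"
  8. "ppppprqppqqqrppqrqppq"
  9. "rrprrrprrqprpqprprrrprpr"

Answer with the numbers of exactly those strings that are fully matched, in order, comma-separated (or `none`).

1 → no match
2 → match
3 → match
4 → no match
5 → match
6 → match
7 → match
8 → no match — must end with "r"
9 → match

2, 3, 5, 6, 7, 9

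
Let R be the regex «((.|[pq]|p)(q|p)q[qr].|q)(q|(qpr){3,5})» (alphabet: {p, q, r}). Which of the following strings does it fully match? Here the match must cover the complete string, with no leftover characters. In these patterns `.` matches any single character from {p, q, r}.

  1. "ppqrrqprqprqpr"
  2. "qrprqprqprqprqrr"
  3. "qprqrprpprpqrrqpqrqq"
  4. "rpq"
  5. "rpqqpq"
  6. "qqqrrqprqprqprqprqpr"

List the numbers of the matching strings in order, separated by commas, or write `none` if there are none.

1, 5, 6

1 → match
2 → no match
3 → no match
4 → no match
5 → match
6 → match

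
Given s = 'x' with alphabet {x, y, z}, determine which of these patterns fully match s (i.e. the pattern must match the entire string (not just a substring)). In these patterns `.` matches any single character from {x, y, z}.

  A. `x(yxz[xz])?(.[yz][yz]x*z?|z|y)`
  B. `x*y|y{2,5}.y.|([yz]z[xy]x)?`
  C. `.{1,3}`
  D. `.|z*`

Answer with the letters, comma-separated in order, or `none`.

C, D

A → no match
B → no match
C → match
D → match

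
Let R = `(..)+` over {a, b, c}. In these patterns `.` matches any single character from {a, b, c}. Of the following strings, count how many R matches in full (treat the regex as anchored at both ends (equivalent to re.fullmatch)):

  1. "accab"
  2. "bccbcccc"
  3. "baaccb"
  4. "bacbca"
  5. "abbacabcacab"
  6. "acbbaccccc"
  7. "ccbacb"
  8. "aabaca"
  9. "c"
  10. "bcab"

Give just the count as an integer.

1. "accab" → no match
2. "bccbcccc" → match
3. "baaccb" → match
4. "bacbca" → match
5. "abbacabcacab" → match
6. "acbbaccccc" → match
7. "ccbacb" → match
8. "aabaca" → match
9. "c" → no match
10. "bcab" → match
Total matched: 8

8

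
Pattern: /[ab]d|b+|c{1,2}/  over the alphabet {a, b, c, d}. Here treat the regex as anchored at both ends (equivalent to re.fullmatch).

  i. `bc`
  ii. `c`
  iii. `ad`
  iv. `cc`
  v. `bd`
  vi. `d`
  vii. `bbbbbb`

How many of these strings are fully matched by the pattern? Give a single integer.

5

i → no match
ii → match
iii → match
iv → match
v → match
vi → no match
vii → match
Total matched: 5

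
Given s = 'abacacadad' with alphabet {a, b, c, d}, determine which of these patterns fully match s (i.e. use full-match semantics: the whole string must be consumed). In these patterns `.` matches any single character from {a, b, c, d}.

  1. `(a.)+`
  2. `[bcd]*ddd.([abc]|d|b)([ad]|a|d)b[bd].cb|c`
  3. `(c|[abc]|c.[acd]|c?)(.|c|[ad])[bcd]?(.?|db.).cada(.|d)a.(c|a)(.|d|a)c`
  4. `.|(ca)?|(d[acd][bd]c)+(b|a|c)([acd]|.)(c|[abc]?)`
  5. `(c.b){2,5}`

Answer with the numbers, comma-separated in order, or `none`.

1 → match
2 → no match
3 → no match — must end with 'c'
4 → no match
5 → no match — must start with 'c'

1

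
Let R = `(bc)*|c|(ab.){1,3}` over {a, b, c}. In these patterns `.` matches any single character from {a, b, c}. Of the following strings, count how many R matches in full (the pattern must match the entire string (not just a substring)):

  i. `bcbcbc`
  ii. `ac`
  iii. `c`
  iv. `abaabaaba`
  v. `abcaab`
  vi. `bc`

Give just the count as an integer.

i → match
ii → no match
iii → match
iv → match
v → no match
vi → match
Total matched: 4

4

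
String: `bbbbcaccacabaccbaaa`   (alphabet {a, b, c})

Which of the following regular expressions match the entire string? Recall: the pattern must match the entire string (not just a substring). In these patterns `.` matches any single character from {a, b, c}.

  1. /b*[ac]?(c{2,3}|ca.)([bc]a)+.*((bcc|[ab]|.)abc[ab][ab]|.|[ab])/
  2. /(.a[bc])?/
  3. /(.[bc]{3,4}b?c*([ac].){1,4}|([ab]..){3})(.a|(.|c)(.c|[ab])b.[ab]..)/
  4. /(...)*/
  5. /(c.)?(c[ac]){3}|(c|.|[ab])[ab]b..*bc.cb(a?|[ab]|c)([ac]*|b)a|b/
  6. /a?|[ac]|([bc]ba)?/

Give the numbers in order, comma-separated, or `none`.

1 → match
2 → no match
3 → no match
4 → no match
5 → no match
6 → no match

1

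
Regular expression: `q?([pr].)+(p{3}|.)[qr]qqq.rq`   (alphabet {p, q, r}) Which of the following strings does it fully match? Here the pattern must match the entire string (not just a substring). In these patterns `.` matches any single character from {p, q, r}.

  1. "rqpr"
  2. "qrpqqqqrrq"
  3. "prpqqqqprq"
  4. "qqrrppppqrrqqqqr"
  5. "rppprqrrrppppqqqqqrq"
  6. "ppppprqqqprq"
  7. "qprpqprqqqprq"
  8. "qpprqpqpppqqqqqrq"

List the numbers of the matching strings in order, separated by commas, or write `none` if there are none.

1 → no match — must end with "rq"
2 → no match
3 → match
4 → no match — must end with "rq"
5 → match
6 → match
7 → match
8 → match

3, 5, 6, 7, 8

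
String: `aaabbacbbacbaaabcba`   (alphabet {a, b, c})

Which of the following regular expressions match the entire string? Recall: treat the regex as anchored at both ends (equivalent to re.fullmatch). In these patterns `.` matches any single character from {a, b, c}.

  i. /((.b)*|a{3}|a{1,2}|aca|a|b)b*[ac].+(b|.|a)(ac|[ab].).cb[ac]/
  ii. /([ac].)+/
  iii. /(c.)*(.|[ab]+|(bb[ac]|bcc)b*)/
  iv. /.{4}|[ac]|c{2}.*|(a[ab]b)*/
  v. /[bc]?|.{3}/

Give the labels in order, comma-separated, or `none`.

i → match
ii → no match
iii → no match
iv → no match
v → no match

i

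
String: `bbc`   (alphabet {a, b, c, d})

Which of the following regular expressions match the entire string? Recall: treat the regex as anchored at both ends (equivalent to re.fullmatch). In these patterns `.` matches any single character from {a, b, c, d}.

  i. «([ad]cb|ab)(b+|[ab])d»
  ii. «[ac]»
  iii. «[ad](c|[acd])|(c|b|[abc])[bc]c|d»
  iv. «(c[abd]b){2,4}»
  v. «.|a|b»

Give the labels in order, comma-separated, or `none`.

i → no match — must end with `d`
ii → no match
iii → match
iv → no match — must start with `c`
v → no match

iii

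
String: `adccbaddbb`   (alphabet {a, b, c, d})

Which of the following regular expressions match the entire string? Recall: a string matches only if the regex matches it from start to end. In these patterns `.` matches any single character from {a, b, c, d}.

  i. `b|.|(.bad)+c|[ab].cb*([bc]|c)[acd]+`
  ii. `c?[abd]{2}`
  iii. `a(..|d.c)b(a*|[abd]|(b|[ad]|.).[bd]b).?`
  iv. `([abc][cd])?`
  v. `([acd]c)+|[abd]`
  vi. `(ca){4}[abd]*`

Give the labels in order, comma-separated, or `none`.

i → no match
ii → no match
iii → match
iv → no match
v → no match
vi → no match — must start with `ca`

iii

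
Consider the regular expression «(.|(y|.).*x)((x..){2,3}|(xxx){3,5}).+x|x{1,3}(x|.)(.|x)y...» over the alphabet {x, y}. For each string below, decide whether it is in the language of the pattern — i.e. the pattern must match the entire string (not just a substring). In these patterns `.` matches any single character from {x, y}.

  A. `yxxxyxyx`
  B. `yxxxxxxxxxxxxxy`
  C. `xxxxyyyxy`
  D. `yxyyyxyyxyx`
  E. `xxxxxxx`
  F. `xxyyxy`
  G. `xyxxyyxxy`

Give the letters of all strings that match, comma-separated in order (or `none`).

C

A → no match
B → no match
C → match
D → no match
E → no match
F → no match
G → no match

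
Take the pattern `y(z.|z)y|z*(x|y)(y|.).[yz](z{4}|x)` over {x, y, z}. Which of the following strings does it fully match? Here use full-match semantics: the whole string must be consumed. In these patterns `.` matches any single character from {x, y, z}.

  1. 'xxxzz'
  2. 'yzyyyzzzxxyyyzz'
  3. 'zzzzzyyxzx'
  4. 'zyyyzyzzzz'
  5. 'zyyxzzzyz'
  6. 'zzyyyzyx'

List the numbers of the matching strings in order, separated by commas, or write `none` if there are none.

1 → no match
2 → no match
3 → match
4 → no match
5 → no match
6 → no match

3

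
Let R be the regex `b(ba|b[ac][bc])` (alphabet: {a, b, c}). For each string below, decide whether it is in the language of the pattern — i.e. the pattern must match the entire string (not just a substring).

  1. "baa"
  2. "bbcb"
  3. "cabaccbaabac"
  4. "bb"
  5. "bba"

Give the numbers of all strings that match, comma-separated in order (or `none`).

2, 5

1 → no match
2 → match
3 → no match — must start with "b"
4 → no match
5 → match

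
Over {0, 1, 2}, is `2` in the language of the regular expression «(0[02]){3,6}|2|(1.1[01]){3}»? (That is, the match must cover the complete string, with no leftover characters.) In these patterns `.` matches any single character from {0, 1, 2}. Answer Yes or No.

Yes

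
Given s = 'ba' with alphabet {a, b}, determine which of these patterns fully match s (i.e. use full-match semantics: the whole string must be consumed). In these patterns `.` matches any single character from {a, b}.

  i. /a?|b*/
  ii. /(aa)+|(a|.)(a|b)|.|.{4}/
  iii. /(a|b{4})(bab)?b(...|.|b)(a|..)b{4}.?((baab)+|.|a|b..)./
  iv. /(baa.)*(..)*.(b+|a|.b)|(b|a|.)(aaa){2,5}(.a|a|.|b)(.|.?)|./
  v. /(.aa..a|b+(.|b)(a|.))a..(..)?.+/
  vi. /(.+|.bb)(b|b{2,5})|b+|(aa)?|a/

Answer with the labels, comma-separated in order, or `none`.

i → no match
ii → match
iii → no match
iv → match
v → no match
vi → no match

ii, iv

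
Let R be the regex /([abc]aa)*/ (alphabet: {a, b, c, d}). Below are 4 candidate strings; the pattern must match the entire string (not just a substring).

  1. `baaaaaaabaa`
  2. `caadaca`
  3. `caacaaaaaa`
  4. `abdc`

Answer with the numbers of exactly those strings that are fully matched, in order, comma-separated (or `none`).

none

1 → no match
2 → no match
3 → no match
4 → no match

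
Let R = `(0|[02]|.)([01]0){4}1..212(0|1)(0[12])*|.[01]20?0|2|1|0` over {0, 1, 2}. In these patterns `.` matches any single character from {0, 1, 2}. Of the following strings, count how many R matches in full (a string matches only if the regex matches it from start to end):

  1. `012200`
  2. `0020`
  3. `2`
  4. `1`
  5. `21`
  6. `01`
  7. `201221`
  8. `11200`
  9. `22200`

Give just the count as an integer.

1 → no match
2 → match
3 → match
4 → match
5 → no match
6 → no match
7 → no match
8 → match
9 → no match
Total matched: 4

4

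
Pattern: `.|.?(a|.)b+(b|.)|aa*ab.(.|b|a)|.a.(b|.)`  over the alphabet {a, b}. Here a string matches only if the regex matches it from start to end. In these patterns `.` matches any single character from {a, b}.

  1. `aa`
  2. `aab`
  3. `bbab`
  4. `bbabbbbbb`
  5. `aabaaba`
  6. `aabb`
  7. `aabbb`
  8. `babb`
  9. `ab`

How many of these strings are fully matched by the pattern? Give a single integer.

3

1 → no match
2 → no match
3 → no match
4 → no match
5 → no match
6 → match
7 → match
8 → match
9 → no match
Total matched: 3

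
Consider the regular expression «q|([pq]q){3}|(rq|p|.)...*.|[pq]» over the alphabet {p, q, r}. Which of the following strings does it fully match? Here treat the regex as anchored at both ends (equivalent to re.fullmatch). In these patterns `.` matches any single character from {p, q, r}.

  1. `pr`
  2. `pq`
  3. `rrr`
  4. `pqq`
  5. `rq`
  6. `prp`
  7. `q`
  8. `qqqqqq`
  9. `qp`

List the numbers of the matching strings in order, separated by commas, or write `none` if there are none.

7, 8

1 → no match
2 → no match
3 → no match
4 → no match
5 → no match
6 → no match
7 → match
8 → match
9 → no match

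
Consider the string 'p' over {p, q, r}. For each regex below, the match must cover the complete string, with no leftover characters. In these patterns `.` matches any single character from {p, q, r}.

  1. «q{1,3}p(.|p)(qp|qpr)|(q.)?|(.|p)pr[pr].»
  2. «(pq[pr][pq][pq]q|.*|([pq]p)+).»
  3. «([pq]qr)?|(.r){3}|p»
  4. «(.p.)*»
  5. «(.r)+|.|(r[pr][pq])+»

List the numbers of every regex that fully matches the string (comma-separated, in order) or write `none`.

2, 3, 5

1 → no match
2 → match
3 → match
4 → no match
5 → match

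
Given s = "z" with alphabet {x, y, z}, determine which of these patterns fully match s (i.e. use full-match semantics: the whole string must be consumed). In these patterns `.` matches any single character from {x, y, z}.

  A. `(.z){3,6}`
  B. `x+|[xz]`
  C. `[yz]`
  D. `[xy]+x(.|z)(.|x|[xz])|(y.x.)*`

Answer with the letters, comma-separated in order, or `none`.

B, C

A → no match
B → match
C → match
D → no match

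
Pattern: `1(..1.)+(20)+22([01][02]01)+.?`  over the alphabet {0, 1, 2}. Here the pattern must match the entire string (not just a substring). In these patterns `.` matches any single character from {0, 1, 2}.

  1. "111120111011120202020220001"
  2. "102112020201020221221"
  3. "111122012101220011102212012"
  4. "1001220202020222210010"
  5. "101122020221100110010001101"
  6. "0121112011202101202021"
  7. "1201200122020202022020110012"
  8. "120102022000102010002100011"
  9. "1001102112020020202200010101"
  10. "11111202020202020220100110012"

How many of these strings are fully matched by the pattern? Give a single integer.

1 → match
2 → no match
3 → no match
4 → no match
5 → no match
6 → no match — must start with "1"
7 → match
8 → no match
9 → no match
10 → no match
Total matched: 2

2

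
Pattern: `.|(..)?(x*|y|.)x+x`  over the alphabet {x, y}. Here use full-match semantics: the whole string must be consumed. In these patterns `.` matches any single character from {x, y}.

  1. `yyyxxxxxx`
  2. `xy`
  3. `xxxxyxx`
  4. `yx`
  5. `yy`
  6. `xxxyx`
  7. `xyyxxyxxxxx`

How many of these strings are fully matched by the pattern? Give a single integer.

1

1. `yyyxxxxxx` → match
2. `xy` → no match
3. `xxxxyxx` → no match
4. `yx` → no match
5. `yy` → no match
6. `xxxyx` → no match
7. `xyyxxyxxxxx` → no match
Total matched: 1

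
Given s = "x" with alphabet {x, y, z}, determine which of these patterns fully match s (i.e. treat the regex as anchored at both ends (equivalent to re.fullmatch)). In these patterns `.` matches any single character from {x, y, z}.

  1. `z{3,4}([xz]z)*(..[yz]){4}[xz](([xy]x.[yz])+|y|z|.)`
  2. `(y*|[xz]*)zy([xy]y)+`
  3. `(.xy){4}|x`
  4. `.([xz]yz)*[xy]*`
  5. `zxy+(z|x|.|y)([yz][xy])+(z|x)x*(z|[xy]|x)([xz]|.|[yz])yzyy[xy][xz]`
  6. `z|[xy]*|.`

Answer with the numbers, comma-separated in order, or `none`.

3, 4, 6

1 → no match — must start with "z"
2 → no match — must end with "y"
3 → match
4 → match
5 → no match — must start with "zxy"
6 → match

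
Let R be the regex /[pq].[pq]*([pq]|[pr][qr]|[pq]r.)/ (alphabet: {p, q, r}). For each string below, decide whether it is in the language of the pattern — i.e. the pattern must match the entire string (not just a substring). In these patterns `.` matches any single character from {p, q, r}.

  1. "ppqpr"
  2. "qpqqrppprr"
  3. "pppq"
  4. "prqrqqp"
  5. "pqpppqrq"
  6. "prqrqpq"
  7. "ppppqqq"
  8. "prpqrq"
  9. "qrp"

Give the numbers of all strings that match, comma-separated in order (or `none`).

1 → match
2 → no match
3 → match
4 → no match
5 → match
6 → no match
7 → match
8 → match
9 → match

1, 3, 5, 7, 8, 9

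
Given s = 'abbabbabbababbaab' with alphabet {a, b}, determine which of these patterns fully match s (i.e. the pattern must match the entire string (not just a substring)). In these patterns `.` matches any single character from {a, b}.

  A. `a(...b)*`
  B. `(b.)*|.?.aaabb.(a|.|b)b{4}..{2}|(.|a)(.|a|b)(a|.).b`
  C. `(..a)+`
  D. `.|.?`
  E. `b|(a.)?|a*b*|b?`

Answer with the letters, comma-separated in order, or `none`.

A

A → match
B → no match
C → no match — must end with 'a'
D → no match
E → no match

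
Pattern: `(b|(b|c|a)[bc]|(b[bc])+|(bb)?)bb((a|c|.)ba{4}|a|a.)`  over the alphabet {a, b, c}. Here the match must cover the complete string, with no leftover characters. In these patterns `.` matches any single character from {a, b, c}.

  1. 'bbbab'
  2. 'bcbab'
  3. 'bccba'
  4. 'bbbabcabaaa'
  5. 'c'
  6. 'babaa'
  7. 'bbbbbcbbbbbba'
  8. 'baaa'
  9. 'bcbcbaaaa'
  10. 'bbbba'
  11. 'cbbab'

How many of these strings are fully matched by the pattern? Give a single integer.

1 → match
2 → no match
3 → no match
4 → no match
5 → no match
6 → no match
7 → match
8 → no match
9 → no match
10 → match
11 → no match
Total matched: 3

3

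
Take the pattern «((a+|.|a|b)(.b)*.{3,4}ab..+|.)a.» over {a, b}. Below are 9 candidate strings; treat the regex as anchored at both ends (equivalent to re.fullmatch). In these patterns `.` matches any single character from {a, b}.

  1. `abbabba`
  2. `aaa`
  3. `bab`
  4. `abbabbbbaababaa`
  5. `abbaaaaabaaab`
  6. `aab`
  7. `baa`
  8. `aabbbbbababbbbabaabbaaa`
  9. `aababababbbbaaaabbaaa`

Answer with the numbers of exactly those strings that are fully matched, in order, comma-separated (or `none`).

1 → no match
2 → match
3 → match
4 → match
5 → match
6 → match
7 → match
8 → match
9 → match

2, 3, 4, 5, 6, 7, 8, 9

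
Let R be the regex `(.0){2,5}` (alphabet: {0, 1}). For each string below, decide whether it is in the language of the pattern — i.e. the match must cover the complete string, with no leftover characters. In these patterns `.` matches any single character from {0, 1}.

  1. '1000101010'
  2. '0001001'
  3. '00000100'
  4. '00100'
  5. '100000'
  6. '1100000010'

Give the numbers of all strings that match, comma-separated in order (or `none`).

1 → match
2 → no match — must end with '0'
3 → no match
4 → no match
5 → match
6 → no match

1, 5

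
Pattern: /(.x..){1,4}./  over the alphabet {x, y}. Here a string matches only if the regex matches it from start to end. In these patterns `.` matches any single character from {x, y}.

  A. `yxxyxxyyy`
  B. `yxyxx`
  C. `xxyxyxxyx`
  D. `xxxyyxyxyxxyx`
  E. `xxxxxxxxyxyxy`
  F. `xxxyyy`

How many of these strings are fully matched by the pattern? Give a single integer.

5

A → match
B → match
C → match
D → match
E → match
F → no match
Total matched: 5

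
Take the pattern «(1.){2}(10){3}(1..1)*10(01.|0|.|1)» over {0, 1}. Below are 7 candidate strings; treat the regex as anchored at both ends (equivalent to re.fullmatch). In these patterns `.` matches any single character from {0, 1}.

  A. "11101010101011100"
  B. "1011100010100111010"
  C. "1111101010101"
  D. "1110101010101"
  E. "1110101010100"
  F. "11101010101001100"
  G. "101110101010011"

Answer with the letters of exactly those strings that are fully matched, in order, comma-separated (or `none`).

A → match
B → no match
C → match
D → match
E → match
F → match
G → match

A, C, D, E, F, G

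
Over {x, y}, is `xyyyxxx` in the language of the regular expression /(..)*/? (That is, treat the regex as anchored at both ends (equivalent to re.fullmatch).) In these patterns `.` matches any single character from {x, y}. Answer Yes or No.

No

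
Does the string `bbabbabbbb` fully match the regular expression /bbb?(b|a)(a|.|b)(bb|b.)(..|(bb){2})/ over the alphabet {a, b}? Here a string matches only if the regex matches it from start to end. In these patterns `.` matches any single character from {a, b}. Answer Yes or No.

Yes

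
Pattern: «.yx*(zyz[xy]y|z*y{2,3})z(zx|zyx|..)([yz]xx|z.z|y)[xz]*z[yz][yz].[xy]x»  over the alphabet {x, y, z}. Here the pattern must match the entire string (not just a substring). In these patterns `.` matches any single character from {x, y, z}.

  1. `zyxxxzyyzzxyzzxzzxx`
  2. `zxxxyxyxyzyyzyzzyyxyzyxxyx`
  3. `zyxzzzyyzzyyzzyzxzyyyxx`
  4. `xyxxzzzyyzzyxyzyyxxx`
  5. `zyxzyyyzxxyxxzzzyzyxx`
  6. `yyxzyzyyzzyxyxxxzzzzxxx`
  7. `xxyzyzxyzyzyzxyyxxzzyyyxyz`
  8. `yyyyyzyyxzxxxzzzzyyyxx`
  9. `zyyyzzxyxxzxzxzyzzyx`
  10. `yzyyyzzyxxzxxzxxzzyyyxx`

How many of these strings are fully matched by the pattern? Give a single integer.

1 → no match
2 → no match
3 → no match
4 → match
5 → match
6 → match
7 → no match — must end with `x`
8 → no match
9 → match
10 → no match
Total matched: 4

4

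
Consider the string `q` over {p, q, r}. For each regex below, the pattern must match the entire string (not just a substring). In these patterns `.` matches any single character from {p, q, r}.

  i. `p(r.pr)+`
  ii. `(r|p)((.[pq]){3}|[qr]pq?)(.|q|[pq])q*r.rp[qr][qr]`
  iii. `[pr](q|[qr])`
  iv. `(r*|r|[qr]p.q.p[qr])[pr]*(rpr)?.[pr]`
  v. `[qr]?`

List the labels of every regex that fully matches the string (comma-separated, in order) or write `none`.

i → no match — must start with `pr`
ii → no match
iii → no match
iv → no match
v → match

v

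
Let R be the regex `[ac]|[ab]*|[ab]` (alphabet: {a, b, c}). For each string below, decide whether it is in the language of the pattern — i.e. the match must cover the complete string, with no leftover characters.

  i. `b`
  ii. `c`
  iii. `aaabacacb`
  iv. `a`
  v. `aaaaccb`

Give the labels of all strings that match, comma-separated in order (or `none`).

i, ii, iv

i → match
ii → match
iii → no match
iv → match
v → no match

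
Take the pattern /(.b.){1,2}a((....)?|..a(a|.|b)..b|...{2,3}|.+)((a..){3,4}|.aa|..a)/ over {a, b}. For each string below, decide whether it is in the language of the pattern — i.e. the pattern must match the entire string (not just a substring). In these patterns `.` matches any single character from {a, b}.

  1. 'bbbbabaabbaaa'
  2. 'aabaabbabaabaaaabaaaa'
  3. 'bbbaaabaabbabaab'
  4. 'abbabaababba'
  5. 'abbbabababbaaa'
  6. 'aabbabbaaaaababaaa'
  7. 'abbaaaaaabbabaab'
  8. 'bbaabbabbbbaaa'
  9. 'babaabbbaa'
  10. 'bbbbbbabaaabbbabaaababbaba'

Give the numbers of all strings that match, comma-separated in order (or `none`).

1 → no match
2 → no match
3 → no match
4 → match
5 → no match
6 → no match
7 → no match
8 → match
9 → no match
10 → match

4, 8, 10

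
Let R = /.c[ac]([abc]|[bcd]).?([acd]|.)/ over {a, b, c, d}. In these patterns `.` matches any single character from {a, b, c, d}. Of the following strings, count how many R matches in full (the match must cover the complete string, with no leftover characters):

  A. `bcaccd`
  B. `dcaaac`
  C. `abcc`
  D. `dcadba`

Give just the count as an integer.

3

A. `bcaccd` → match
B. `dcaaac` → match
C. `abcc` → no match
D. `dcadba` → match
Total matched: 3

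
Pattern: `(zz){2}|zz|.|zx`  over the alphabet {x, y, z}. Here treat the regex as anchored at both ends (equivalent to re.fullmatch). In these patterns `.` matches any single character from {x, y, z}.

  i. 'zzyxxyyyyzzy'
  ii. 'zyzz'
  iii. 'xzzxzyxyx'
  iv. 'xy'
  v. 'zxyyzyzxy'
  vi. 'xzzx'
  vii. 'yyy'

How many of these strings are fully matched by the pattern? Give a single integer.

i. 'zzyxxyyyyzzy' → no match
ii. 'zyzz' → no match
iii. 'xzzxzyxyx' → no match
iv. 'xy' → no match
v. 'zxyyzyzxy' → no match
vi. 'xzzx' → no match
vii. 'yyy' → no match
Total matched: 0

0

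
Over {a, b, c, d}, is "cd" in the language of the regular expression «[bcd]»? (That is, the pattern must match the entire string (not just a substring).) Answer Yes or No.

No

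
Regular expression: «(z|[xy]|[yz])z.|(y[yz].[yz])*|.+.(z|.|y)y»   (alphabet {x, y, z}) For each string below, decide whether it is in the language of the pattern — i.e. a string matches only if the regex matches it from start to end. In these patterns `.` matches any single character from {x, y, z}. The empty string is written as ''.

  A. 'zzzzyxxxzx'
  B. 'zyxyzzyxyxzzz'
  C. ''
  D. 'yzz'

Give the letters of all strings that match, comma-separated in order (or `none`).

C, D

A. 'zzzzyxxxzx' → no match
B → no match
C. '' → match
D. 'yzz' → match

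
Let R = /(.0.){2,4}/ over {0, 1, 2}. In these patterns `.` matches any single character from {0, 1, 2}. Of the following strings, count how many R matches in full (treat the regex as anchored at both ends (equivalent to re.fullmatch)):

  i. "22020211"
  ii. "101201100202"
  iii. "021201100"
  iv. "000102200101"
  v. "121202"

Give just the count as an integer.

2

i → no match
ii → match
iii → no match
iv → match
v → no match
Total matched: 2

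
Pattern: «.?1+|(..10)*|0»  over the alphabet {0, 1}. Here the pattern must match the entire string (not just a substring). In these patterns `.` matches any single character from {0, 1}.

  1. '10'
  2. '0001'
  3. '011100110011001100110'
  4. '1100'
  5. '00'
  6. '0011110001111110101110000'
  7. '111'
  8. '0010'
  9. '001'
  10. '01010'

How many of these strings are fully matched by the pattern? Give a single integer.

1 → no match
2 → no match
3 → no match
4 → no match
5 → no match
6 → no match
7 → match
8 → match
9 → no match
10 → no match
Total matched: 2

2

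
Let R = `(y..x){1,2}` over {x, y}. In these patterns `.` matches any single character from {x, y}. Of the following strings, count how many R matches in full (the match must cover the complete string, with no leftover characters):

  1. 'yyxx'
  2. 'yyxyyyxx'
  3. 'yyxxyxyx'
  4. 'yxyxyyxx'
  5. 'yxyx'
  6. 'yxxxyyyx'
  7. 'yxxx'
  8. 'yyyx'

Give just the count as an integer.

1 → match
2 → no match
3 → match
4 → match
5 → match
6 → match
7 → match
8 → match
Total matched: 7

7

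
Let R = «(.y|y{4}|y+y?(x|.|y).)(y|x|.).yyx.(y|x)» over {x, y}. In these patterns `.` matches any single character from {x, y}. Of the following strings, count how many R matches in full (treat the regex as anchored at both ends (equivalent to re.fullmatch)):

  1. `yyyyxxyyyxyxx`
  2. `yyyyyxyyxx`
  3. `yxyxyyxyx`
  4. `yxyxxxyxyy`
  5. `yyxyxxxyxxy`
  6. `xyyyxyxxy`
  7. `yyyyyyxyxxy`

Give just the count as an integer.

0

1 → no match
2. `yyyyyxyyxx` → no match
3. `yxyxyyxyx` → no match
4. `yxyxxxyxyy` → no match
5. `yyxyxxxyxxy` → no match
6. `xyyyxyxxy` → no match
7. `yyyyyyxyxxy` → no match
Total matched: 0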